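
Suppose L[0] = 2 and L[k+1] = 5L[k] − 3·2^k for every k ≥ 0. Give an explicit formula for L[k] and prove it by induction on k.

Claim: L[k] = 5^k + 2^k.

Base case: L[0] = 2, and 5^0 + 2^0 = 1 + 1 = 2.
Assume L[r] = 5^r + 2^r for some r ≥ 0.
Then L[r+1] = 5L[r] − 3·2^r = 5·(5^r + 2^r) − 3·2^r = 5^{r+1} + 5·2^r − 3·2^r = 5^{r+1} + 2·2^r = 5^{r+1} + 2^{r+1}.
Hence L[k] = 5^k + 2^k for every k ≥ 0, by induction.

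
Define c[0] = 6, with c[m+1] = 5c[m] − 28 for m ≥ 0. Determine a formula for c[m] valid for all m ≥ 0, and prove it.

Claim: c[m] = -5^m + 7.

Base case: c[0] = 6, and -5^0 + 7 = -1 + 7 = 6.
Assume c[k] = -5^k + 7 for some k ≥ 0.
Then c[k+1] = 5c[k] − 28 = 5·(-5^k + 7) − 28 = -5^{k+1} + 35 − 28 = -5^{k+1} + 7.
Hence c[m] = -5^m + 7 for every m ≥ 0, by induction.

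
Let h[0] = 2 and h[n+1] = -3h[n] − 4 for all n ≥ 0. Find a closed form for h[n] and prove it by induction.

Claim: h[n] = 3·(-3)^n − 1.

Base case: h[0] = 2, and 3·(-3)^0 − 1 = 3 − 1 = 2.
Assume h[j] = 3·(-3)^j − 1 for some j ≥ 0.
Then h[j+1] = -3h[j] − 4 = -3·(3·(-3)^j − 1) − 4 = -9·(-3)^j + 3 − 4 = 3·(-3)^{j+1} − 1.
Hence h[n] = 3·(-3)^n − 1 for every n ≥ 0, by induction.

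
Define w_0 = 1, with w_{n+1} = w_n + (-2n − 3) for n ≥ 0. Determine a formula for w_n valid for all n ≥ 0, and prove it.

Claim: w_n = -n^2 − 2n + 1.

Base case: w_0 = 1, and -0^2 − 2·0 + 1 = 1.
Assume w_r = -r^2 − 2r + 1.
Then w_{r+1} = w_r + (-2r − 3) = (-r^2 − 2r + 1) + (-2r − 3) = -r^2 − 4r − 2,
and -(r+1)^2 − 2·(r+1) + 1 = -r^2 − 4r − 2.
Hence w_n = -n^2 − 2n + 1 for every n ≥ 0, by induction.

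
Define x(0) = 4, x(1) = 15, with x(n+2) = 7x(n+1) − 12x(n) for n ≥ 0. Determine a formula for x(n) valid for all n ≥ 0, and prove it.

Claim: x(n) = 3·4^n + 3^n.

Base cases: x(0) = 4 and 3·4^0 + 3^0 = 4; x(1) = 15 and 3·4^1 + 3^1 = 15.
Assume x(j) = 3·4^j + 3^j for all 0 ≤ j ≤ m, where m ≥ 1.
Then x(m+1) = 7x(m) − 12x(m−1) = 7·(3·4^m + 3^m) − 12·(3·4^{m−1} + 3^{m−1}) = 3·(7·4 − 12)4^{m−1} + (7·3 − 12)3^{m−1} = 48·4^{m−1} + 9·3^{m−1} = 3·4^{m+1} + 3^{m+1}.
By strong induction, x(n) = 3·4^n + 3^n for all n ≥ 0.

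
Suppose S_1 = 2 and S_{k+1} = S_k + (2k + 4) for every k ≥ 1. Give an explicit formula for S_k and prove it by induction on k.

Claim: S_k = k^2 + 3k − 2.

Base case: S_1 = 2, and 1^2 + 3·1 − 2 = 2.
Assume S_j = j^2 + 3j − 2.
Then S_{j+1} = S_j + (2j + 4) = (j^2 + 3j − 2) + (2j + 4) = j^2 + 5j + 2,
and (j+1)^2 + 3·(j+1) − 2 = j^2 + 5j + 2.
By induction, S_k = k^2 + 3k − 2 for all k ≥ 1.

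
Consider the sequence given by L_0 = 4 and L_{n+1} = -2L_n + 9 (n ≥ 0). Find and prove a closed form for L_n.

Claim: L_n = (-2)^n + 3.

Base case: L_0 = 4, and (-2)^0 + 3 = 1 + 3 = 4.
Assume L_j = (-2)^j + 3 for some j ≥ 0.
Then L_{j+1} = -2L_j + 9 = -2·((-2)^j + 3) + 9 = -2·(-2)^j − 6 + 9 = (-2)^{j+1} + 3.
So the formula holds for j+1, and by induction L_n = (-2)^n + 3 for all n ≥ 0.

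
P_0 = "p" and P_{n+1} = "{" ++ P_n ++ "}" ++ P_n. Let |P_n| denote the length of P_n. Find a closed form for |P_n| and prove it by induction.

Claim: |P_n| = 3·2^n − 2.

Base case: |P_0| = 1, and 3·2^0 − 2 = 1.
Assume |P_k| = 3·2^k − 2.
Then |P_{k+1}| = 1 + |P_k| + 1 + |P_k| = 2|P_k| + 2 = 2(3·2^k − 2) + 2 = 3·2^{k+1} − 4 + 2 = 3·2^{k+1} − 2.
By induction, |P_n| = 3·2^n − 2 for all n ≥ 0.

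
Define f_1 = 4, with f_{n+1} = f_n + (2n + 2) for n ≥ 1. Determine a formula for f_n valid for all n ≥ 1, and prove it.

Claim: f_n = n^2 + n + 2.

Base case: f_1 = 4, and 1^2 + 1 + 2 = 4.
Assume f_j = j^2 + j + 2.
Then f_{j+1} = f_j + (2j + 2) = (j^2 + j + 2) + (2j + 2) = j^2 + 3j + 4,
and (j+1)^2 + (j+1) + 2 = j^2 + 3j + 4.
This completes the inductive step, so f_n = n^2 + n + 2 for all n ≥ 1.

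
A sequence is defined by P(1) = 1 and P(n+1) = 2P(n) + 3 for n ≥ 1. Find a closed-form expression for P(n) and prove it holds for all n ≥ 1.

Claim: P(n) = 2^{n+1} − 3.

Base case: P(1) = 1, and 2^{1+1} − 3 = 4 − 3 = 1.
Assume P(j) = 2^{j+1} − 3 for some j ≥ 1.
Then P(j+1) = 2P(j) + 3 = 2·(2^{j+1} − 3) + 3 = 2^{j+2} − 6 + 3 = 2^{j+2} − 3.
By induction, P(n) = 2^{n+1} − 3 for all n ≥ 1.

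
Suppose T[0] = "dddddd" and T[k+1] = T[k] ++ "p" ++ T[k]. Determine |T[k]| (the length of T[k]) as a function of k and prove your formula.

Claim: |T[k]| = 7·2^k − 1.

Base case: |T[0]| = 6, and 7·2^0 − 1 = 6.
Assume |T[r]| = 7·2^r − 1.
Then |T[r+1]| = |T[r]| + 1 + |T[r]| = 2|T[r]| + 1 = 2(7·2^r − 1) + 1 = 7·2^{r+1} − 2 + 1 = 7·2^{r+1} − 1.
So the formula holds for r+1, and by induction |T[k]| = 7·2^k − 1 for all k ≥ 0.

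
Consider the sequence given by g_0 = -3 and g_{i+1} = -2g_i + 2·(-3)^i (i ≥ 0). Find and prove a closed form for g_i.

Claim: g_i = -(-2)^i − 2·(-3)^i.

Base case: g_0 = -3, and -(-2)^0 − 2·(-3)^0 = -1 − 2 = -3.
Assume g_j = -(-2)^j − 2·(-3)^j for some j ≥ 0.
Then g_{j+1} = -2g_j + 2·(-3)^j = -2·(-(-2)^j − 2·(-3)^j) + 2·(-3)^j = -(-2)^{j+1} + 4·(-3)^j + 2·(-3)^j = -(-2)^{j+1} + 6·(-3)^j = -(-2)^{j+1} − 2·(-3)^{j+1}.
So the formula holds for j+1, and by induction g_i = -(-2)^i − 2·(-3)^i for all i ≥ 0.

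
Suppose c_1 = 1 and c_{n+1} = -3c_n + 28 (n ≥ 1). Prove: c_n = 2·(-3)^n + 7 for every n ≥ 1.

Base case: c_1 = 1, and 2·(-3)^1 + 7 = -6 + 7 = 1.
Assume c_k = 2·(-3)^k + 7 for some k ≥ 1.
Then c_{k+1} = -3c_k + 28 = -3·(2·(-3)^k + 7) + 28 = -6·(-3)^k − 21 + 28 = 2·(-3)^{k+1} + 7.
Hence c_n = 2·(-3)^n + 7 for every n ≥ 1, by induction.

c_n = 2·(-3)^n + 7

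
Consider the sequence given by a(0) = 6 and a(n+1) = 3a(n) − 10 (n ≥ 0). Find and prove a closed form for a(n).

Claim: a(n) = 3^n + 5.

Base case: a(0) = 6, and 3^0 + 5 = 1 + 5 = 6.
Assume a(r) = 3^r + 5 for some r ≥ 0.
Then a(r+1) = 3a(r) − 10 = 3·(3^r + 5) − 10 = 3^{r+1} + 15 − 10 = 3^{r+1} + 5.
So the formula holds for r+1, and by induction a(n) = 3^n + 5 for all n ≥ 0.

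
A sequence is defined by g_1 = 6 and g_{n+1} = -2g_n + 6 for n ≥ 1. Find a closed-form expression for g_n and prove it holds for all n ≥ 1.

Claim: g_n = -2·(-2)^n + 2.

Base case: g_1 = 6, and -2·(-2)^1 + 2 = 4 + 2 = 6.
Assume g_k = -2·(-2)^k + 2 for some k ≥ 1.
Then g_{k+1} = -2g_k + 6 = -2·(-2·(-2)^k + 2) + 6 = 4·(-2)^k − 4 + 6 = -2·(-2)^{k+1} + 2.
So the formula holds for k+1, and by induction g_n = -2·(-2)^n + 2 for all n ≥ 1.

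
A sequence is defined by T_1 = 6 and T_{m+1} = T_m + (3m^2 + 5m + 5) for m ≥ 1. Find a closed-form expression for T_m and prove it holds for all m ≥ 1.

Claim: T_m = m^3 + m^2 + 3m + 1.

Base case: T_1 = 6, and 1^3 + 1^2 + 3·1 + 1 = 6.
Assume T_r = r^3 + r^2 + 3r + 1.
Then T_{r+1} = T_r + (3r^2 + 5r + 5) = (r^3 + r^2 + 3r + 1) + (3r^2 + 5r + 5) = r^3 + 4r^2 + 8r + 6,
and (r+1)^3 + (r+1)^2 + 3·(r+1) + 1 = r^3 + 4r^2 + 8r + 6.
By induction, T_m = m^3 + m^2 + 3m + 1 for all m ≥ 1.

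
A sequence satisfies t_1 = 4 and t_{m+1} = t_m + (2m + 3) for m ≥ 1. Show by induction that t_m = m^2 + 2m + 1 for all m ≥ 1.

Base case: t_1 = 4, and 1^2 + 2·1 + 1 = 4.
Assume t_k = k^2 + 2k + 1.
Then t_{k+1} = t_k + (2k + 3) = (k^2 + 2k + 1) + (2k + 3) = k^2 + 4k + 4,
and (k+1)^2 + 2·(k+1) + 1 = k^2 + 4k + 4.
This completes the inductive step, so t_m = m^2 + 2m + 1 for all m ≥ 1.

t_m = m^2 + 2m + 1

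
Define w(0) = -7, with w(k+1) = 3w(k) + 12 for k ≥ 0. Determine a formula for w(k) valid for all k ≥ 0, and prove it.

Claim: w(k) = -3^k − 6.

Base case: w(0) = -7, and -3^0 − 6 = -1 − 6 = -7.
Assume w(m) = -3^m − 6 for some m ≥ 0.
Then w(m+1) = 3w(m) + 12 = 3·(-3^m − 6) + 12 = -3^{m+1} − 18 + 12 = -3^{m+1} − 6.
By induction, w(k) = -3^k − 6 for all k ≥ 0.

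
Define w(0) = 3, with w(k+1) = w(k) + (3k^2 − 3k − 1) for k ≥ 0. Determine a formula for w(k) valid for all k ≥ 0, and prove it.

Claim: w(k) = k^3 − 3k^2 + k + 3.

Base case: w(0) = 3, and 0^3 − 3·0^2 + 0 + 3 = 3.
Assume w(r) = r^3 − 3r^2 + r + 3.
Then w(r+1) = w(r) + (3r^2 − 3r − 1) = (r^3 − 3r^2 + r + 3) + (3r^2 − 3r − 1) = r^3 − 2r + 2,
and (r+1)^3 − 3·(r+1)^2 + (r+1) + 3 = r^3 − 2r + 2.
Hence w(k) = k^3 − 3k^2 + k + 3 for every k ≥ 0, by induction.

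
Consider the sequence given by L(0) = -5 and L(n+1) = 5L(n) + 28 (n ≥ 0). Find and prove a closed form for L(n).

Claim: L(n) = 2·5^n − 7.

Base case: L(0) = -5, and 2·5^0 − 7 = 2 − 7 = -5.
Assume L(r) = 2·5^r − 7 for some r ≥ 0.
Then L(r+1) = 5L(r) + 28 = 5·(2·5^r − 7) + 28 = 10·5^r − 35 + 28 = 2·5^{r+1} − 7.
This completes the inductive step, so L(n) = 2·5^n − 7 for all n ≥ 0.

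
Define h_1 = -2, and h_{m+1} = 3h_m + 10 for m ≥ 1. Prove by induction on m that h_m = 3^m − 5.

Base case: h_1 = -2, and 3^1 − 5 = 3 − 5 = -2.
Assume h_k = 3^k − 5 for some k ≥ 1.
Then h_{k+1} = 3h_k + 10 = 3·(3^k − 5) + 10 = 3^{k+1} − 15 + 10 = 3^{k+1} − 5.
So the formula holds for k+1, and by induction h_m = 3^m − 5 for all m ≥ 1.

h_m = 3^m − 5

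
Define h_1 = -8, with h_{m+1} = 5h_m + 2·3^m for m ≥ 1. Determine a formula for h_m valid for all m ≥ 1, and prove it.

Claim: h_m = -5^m − 3^m.

Base case: h_1 = -8, and -5^1 − 3^1 = -5 − 3 = -8.
Assume h_j = -5^j − 3^j for some j ≥ 1.
Then h_{j+1} = 5h_j + 2·3^j = 5·(-5^j − 3^j) + 2·3^j = -5^{j+1} − 5·3^j + 2·3^j = -5^{j+1} − 3·3^j = -5^{j+1} − 3^{j+1}.
This completes the inductive step, so h_m = -5^m − 3^m for all m ≥ 1.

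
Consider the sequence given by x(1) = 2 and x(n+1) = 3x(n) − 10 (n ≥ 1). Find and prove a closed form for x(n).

Claim: x(n) = -3^n + 5.

Base case: x(1) = 2, and -3^1 + 5 = -3 + 5 = 2.
Assume x(m) = -3^m + 5 for some m ≥ 1.
Then x(m+1) = 3x(m) − 10 = 3·(-3^m + 5) − 10 = -3^{m+1} + 15 − 10 = -3^{m+1} + 5.
This completes the inductive step, so x(n) = -3^n + 5 for all n ≥ 1.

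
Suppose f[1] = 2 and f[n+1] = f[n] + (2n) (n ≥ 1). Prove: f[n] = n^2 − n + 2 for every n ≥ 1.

Base case: f[1] = 2, and 1^2 − 1 + 2 = 2.
Assume f[j] = j^2 − j + 2.
Then f[j+1] = f[j] + (2j) = (j^2 − j + 2) + (2j) = j^2 + j + 2,
and (j+1)^2 − (j+1) + 2 = j^2 + j + 2.
This completes the inductive step, so f[n] = n^2 − n + 2 for all n ≥ 1.

f[n] = n^2 − n + 2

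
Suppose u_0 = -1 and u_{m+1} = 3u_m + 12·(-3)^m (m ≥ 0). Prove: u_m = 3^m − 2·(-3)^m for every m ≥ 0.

Base case: u_0 = -1, and 3^0 − 2·(-3)^0 = 1 − 2 = -1.
Assume u_j = 3^j − 2·(-3)^j for some j ≥ 0.
Then u_{j+1} = 3u_j + 12·(-3)^j = 3·(3^j − 2·(-3)^j) + 12·(-3)^j = 3^{j+1} − 6·(-3)^j + 12·(-3)^j = 3^{j+1} + 6·(-3)^j = 3^{j+1} − 2·(-3)^{j+1}.
Hence u_m = 3^m − 2·(-3)^m for every m ≥ 0, by induction.

u_m = 3^m − 2·(-3)^m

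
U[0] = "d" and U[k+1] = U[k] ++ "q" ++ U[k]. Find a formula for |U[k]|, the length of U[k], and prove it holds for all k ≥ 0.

Claim: |U[k]| = 2^{k+1} − 1.

Base case: |U[0]| = 1, and 2^{0+1} − 1 = 1.
Assume |U[j]| = 2^{j+1} − 1.
Then |U[j+1]| = |U[j]| + 1 + |U[j]| = 2|U[j]| + 1 = 2(2^{j+1} − 1) + 1 = 2^{j+2} − 2 + 1 = 2^{j+2} − 1.
This completes the inductive step, so |U[k]| = 2^{k+1} − 1 for all k ≥ 0.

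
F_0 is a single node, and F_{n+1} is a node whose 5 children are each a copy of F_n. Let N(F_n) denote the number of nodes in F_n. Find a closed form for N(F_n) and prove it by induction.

Claim: N(F_n) = (5^{n+1} − 1)/4.

Base case: N(F_0) = 1, and (5^{0+1} − 1)/4 = 1.
Assume N(F_k) = (5^{k+1} − 1)/4.
Then N(F_{k+1}) = 1 + 5N(F_k) = 1 + 5·(5^{k+1} − 1)/4 = 1 + (5^{k+2} − 5)/4 = (4 + 5^{k+2} − 5)/4 = (5^{k+2} − 1)/4.
So the formula holds for k+1, and by induction N(F_n) = (5^{n+1} − 1)/4 for all n ≥ 0.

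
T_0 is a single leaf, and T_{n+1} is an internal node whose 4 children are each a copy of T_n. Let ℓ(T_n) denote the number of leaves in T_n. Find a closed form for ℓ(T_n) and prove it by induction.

Claim: ℓ(T_n) = 4^n.

Base case: ℓ(T_0) = 1, and 4^0 = 1.
Assume ℓ(T_m) = 4^m.
Then ℓ(T_{m+1}) = 4·ℓ(T_m) = 4·4^m = 4^{m+1}.
By induction, ℓ(T_n) = 4^n for all n ≥ 0.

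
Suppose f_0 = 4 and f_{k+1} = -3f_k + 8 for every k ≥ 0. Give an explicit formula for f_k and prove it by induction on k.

Claim: f_k = 2·(-3)^k + 2.

Base case: f_0 = 4, and 2·(-3)^0 + 2 = 2 + 2 = 4.
Assume f_r = 2·(-3)^r + 2 for some r ≥ 0.
Then f_{r+1} = -3f_r + 8 = -3·(2·(-3)^r + 2) + 8 = -6·(-3)^r − 6 + 8 = 2·(-3)^{r+1} + 2.
This completes the inductive step, so f_k = 2·(-3)^k + 2 for all k ≥ 0.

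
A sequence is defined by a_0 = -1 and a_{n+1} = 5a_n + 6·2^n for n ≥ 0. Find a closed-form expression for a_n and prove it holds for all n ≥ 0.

Claim: a_n = 5^n − 2·2^n.

Base case: a_0 = -1, and 5^0 − 2·2^0 = 1 − 2 = -1.
Assume a_k = 5^k − 2·2^k for some k ≥ 0.
Then a_{k+1} = 5a_k + 6·2^k = 5·(5^k − 2·2^k) + 6·2^k = 5^{k+1} − 10·2^k + 6·2^k = 5^{k+1} − 4·2^k = 5^{k+1} − 2·2^{k+1}.
By induction, a_n = 5^n − 2·2^n for all n ≥ 0.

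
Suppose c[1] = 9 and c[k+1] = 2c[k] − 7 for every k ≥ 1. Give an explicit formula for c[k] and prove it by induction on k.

Claim: c[k] = 2^k + 7.

Base case: c[1] = 9, and 2^1 + 7 = 2 + 7 = 9.
Assume c[m] = 2^m + 7 for some m ≥ 1.
Then c[m+1] = 2c[m] − 7 = 2·(2^m + 7) − 7 = 2^{m+1} + 14 − 7 = 2^{m+1} + 7.
This completes the inductive step, so c[k] = 2^k + 7 for all k ≥ 1.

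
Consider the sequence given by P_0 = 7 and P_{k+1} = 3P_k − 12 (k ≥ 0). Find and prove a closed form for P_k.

Claim: P_k = 3^k + 6.

Base case: P_0 = 7, and 3^0 + 6 = 1 + 6 = 7.
Assume P_m = 3^m + 6 for some m ≥ 0.
Then P_{m+1} = 3P_m − 12 = 3·(3^m + 6) − 12 = 3^{m+1} + 18 − 12 = 3^{m+1} + 6.
So the formula holds for m+1, and by induction P_k = 3^k + 6 for all k ≥ 0.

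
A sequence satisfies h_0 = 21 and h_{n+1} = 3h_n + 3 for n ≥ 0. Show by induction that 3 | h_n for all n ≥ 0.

Base case: h_0 = 21 = 3·7, so 3 | h_0.
Assume 3 | h_j, so h_j = 3t for some integer t.
Then h_{j+1} = 3h_j + 3 = 3·(3t) + 3 = 3(3t + 1), so 3 | h_{j+1}.
So the property holds for j+1, and by induction 3 | h_n for all n ≥ 0.

3 | h_n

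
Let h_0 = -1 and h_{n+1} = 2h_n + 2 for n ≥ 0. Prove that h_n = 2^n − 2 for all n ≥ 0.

Base case: h_0 = -1, and 2^0 − 2 = 1 − 2 = -1.
Assume h_k = 2^k − 2 for some k ≥ 0.
Then h_{k+1} = 2h_k + 2 = 2·(2^k − 2) + 2 = 2^{k+1} − 4 + 2 = 2^{k+1} − 2.
Hence h_n = 2^n − 2 for every n ≥ 0, by induction.

h_n = 2^n − 2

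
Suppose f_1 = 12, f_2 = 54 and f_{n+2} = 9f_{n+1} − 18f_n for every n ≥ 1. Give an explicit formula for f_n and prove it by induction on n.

Claim: f_n = 2·3^n + 6^n.

Base cases: f_1 = 12 and 2·3^1 + 6^1 = 12; f_2 = 54 and 2·3^2 + 6^2 = 54.
Assume f_i = 2·3^i + 6^i for all 1 ≤ i ≤ j, where j ≥ 2.
Then f_{j+1} = 9f_j − 18f_{j−1} = 9·(2·3^j + 6^j) − 18·(2·3^{j−1} + 6^{j−1}) = 2·(9·3 − 18)3^{j−1} + (9·6 − 18)6^{j−1} = 18·3^{j−1} + 36·6^{j−1} = 2·3^{j+1} + 6^{j+1}.
By strong induction, f_n = 2·3^n + 6^n for all n ≥ 1.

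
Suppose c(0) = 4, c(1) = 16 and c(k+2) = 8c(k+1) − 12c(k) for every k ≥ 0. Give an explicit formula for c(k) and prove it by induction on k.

Claim: c(k) = 2·2^k + 2·6^k.

Base cases: c(0) = 4 and 2·2^0 + 2·6^0 = 4; c(1) = 16 and 2·2^1 + 2·6^1 = 16.
Assume c(j) = 2·2^j + 2·6^j for all 0 ≤ j ≤ r, where r ≥ 1.
Then c(r+1) = 8c(r) − 12c(r−1) = 8·(2·2^r + 2·6^r) − 12·(2·2^{r−1} + 2·6^{r−1}) = 2·(8·2 − 12)2^{r−1} + 2·(8·6 − 12)6^{r−1} = 8·2^{r−1} + 72·6^{r−1} = 2·2^{r+1} + 2·6^{r+1}.
So the formula holds for r+1, and by strong induction c(k) = 2·2^k + 2·6^k for all k ≥ 0.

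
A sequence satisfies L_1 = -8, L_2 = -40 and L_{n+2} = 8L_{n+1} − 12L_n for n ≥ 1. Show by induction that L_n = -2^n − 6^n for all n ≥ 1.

Base cases: L_1 = -8 and -2^1 − 6^1 = -8; L_2 = -40 and -2^2 − 6^2 = -40.
Assume L_j = -2^j − 6^j for all 1 ≤ j ≤ m, where m ≥ 2.
Then L_{m+1} = 8L_m − 12L_{m−1} = 8·(-2^m − 6^m) − 12·(-2^{m−1} − 6^{m−1}) = -(8·2 − 12)2^{m−1} − (8·6 − 12)6^{m−1} = -4·2^{m−1} − 36·6^{m−1} = -2^{m+1} − 6^{m+1}.
Hence L_n = -2^n − 6^n for every n ≥ 1, by strong induction.

L_n = -2^n − 6^n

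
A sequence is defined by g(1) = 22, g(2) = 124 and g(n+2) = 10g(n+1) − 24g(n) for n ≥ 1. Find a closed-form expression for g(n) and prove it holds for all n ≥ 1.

Claim: g(n) = 3·6^n + 4^n.

Base cases: g(1) = 22 and 3·6^1 + 4^1 = 22; g(2) = 124 and 3·6^2 + 4^2 = 124.
Assume g(j) = 3·6^j + 4^j for all 1 ≤ j ≤ m, where m ≥ 2.
Then g(m+1) = 10g(m) − 24g(m−1) = 10·(3·6^m + 4^m) − 24·(3·6^{m−1} + 4^{m−1}) = 3·(10·6 − 24)6^{m−1} + (10·4 − 24)4^{m−1} = 108·6^{m−1} + 16·4^{m−1} = 3·6^{m+1} + 4^{m+1}.
So the formula holds for m+1, and by strong induction g(n) = 3·6^n + 4^n for all n ≥ 1.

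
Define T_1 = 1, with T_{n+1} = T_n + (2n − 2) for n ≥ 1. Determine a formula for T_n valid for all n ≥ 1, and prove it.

Claim: T_n = n^2 − 3n + 3.

Base case: T_1 = 1, and 1^2 − 3·1 + 3 = 1.
Assume T_r = r^2 − 3r + 3.
Then T_{r+1} = T_r + (2r − 2) = (r^2 − 3r + 3) + (2r − 2) = r^2 − r + 1,
and (r+1)^2 − 3·(r+1) + 3 = r^2 − r + 1.
Hence T_n = n^2 − 3n + 3 for every n ≥ 1, by induction.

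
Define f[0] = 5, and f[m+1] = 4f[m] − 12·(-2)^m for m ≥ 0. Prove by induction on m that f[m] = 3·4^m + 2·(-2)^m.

Base case: f[0] = 5, and 3·4^0 + 2·(-2)^0 = 3 + 2 = 5.
Assume f[r] = 3·4^r + 2·(-2)^r for some r ≥ 0.
Then f[r+1] = 4f[r] − 12·(-2)^r = 4·(3·4^r + 2·(-2)^r) − 12·(-2)^r = 3·4^{r+1} + 8·(-2)^r − 12·(-2)^r = 3·4^{r+1} − 4·(-2)^r = 3·4^{r+1} + 2·(-2)^{r+1}.
By induction, f[m] = 3·4^m + 2·(-2)^m for all m ≥ 0.

f[m] = 3·4^m + 2·(-2)^m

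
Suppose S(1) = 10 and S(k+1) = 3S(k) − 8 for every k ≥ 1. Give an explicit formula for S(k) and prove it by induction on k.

Claim: S(k) = 2·3^k + 4.

Base case: S(1) = 10, and 2·3^1 + 4 = 6 + 4 = 10.
Assume S(j) = 2·3^j + 4 for some j ≥ 1.
Then S(j+1) = 3S(j) − 8 = 3·(2·3^j + 4) − 8 = 6·3^j + 12 − 8 = 2·3^{j+1} + 4.
By induction, S(k) = 2·3^k + 4 for all k ≥ 1.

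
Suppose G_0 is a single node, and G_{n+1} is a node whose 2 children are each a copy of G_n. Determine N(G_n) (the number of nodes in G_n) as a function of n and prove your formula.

Claim: N(G_n) = 2^{n+1} − 1.

Base case: N(G_0) = 1, and 2^{0+1} − 1 = 1.
Assume N(G_m) = 2^{m+1} − 1.
Then N(G_{m+1}) = 1 + 2N(G_m) = 1 + 2(2^{m+1} − 1) = 2^{m+2} − 2 + 1 = 2^{m+2} − 1.
This completes the inductive step, so N(G_n) = 2^{n+1} − 1 for all n ≥ 0.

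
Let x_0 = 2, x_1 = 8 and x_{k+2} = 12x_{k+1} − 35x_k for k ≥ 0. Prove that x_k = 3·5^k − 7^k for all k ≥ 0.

Base cases: x_0 = 2 and 3·5^0 − 7^0 = 2; x_1 = 8 and 3·5^1 − 7^1 = 8.
Assume x_i = 3·5^i − 7^i for all 0 ≤ i ≤ j, where j ≥ 1.
Then x_{j+1} = 12x_j − 35x_{j−1} = 12·(3·5^j − 7^j) − 35·(3·5^{j−1} − 7^{j−1}) = 3·(12·5 − 35)5^{j−1} − (12·7 − 35)7^{j−1} = 75·5^{j−1} − 49·7^{j−1} = 3·5^{j+1} − 7^{j+1}.
So the formula holds for j+1, and by strong induction x_k = 3·5^k − 7^k for all k ≥ 0.

x_k = 3·5^k − 7^k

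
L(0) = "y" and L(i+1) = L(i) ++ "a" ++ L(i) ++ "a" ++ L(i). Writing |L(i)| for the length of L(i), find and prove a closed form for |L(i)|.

Claim: |L(i)| = 2·3^i − 1.

Base case: |L(0)| = 1, and 2·3^0 − 1 = 1.
Assume |L(m)| = 2·3^m − 1.
Then |L(m+1)| = 3|L(m)| + 2 = 3(2·3^m − 1) + 2 = 2·3^{m+1} − 3 + 2 = 2·3^{m+1} − 1.
So the formula holds for m+1, and by induction |L(i)| = 2·3^i − 1 for all i ≥ 0.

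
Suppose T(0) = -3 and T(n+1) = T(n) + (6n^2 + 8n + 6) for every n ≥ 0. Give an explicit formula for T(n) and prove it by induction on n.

Claim: T(n) = 2n^3 + n^2 + 3n − 3.

Base case: T(0) = -3, and 2·0^3 + 0^2 + 3·0 − 3 = -3.
Assume T(j) = 2j^3 + j^2 + 3j − 3.
Then T(j+1) = T(j) + (6j^2 + 8j + 6) = (2j^3 + j^2 + 3j − 3) + (6j^2 + 8j + 6) = 2j^3 + 7j^2 + 11j + 3,
and 2·(j+1)^3 + (j+1)^2 + 3·(j+1) − 3 = 2j^3 + 7j^2 + 11j + 3.
By induction, T(n) = 2n^3 + n^2 + 3n − 3 for all n ≥ 0.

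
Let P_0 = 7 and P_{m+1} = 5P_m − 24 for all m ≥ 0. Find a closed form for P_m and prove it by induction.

Claim: P_m = 5^m + 6.

Base case: P_0 = 7, and 5^0 + 6 = 1 + 6 = 7.
Assume P_k = 5^k + 6 for some k ≥ 0.
Then P_{k+1} = 5P_k − 24 = 5·(5^k + 6) − 24 = 5^{k+1} + 30 − 24 = 5^{k+1} + 6.
This completes the inductive step, so P_m = 5^m + 6 for all m ≥ 0.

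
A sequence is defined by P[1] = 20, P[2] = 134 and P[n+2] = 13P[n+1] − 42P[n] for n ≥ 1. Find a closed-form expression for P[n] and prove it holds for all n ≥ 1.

Claim: P[n] = 6^n + 2·7^n.

Base cases: P[1] = 20 and 6^1 + 2·7^1 = 20; P[2] = 134 and 6^2 + 2·7^2 = 134.
Assume P[i] = 6^i + 2·7^i for all 1 ≤ i ≤ j, where j ≥ 2.
Then P[j+1] = 13P[j] − 42P[j−1] = 13·(6^j + 2·7^j) − 42·(6^{j−1} + 2·7^{j−1}) = (13·6 − 42)6^{j−1} + 2·(13·7 − 42)7^{j−1} = 36·6^{j−1} + 98·7^{j−1} = 6^{j+1} + 2·7^{j+1}.
So the formula holds for j+1, and by strong induction P[n] = 6^n + 2·7^n for all n ≥ 1.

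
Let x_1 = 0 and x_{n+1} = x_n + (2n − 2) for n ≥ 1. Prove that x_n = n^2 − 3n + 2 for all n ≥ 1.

Base case: x_1 = 0, and 1^2 − 3·1 + 2 = 0.
Assume x_j = j^2 − 3j + 2.
Then x_{j+1} = x_j + (2j − 2) = (j^2 − 3j + 2) + (2j − 2) = j^2 − j,
and (j+1)^2 − 3·(j+1) + 2 = j^2 − j.
This completes the inductive step, so x_n = n^2 − 3n + 2 for all n ≥ 1.

x_n = n^2 − 3n + 2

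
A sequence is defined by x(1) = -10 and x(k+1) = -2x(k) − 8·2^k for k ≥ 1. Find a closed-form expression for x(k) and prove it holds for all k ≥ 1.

Claim: x(k) = 3·(-2)^k − 2·2^k.

Base case: x(1) = -10, and 3·(-2)^1 − 2·2^1 = -6 − 4 = -10.
Assume x(r) = 3·(-2)^r − 2·2^r for some r ≥ 1.
Then x(r+1) = -2x(r) − 8·2^r = -2·(3·(-2)^r − 2·2^r) − 8·2^r = 3·(-2)^{r+1} + 4·2^r − 8·2^r = 3·(-2)^{r+1} − 4·2^r = 3·(-2)^{r+1} − 2·2^{r+1}.
So the formula holds for r+1, and by induction x(k) = 3·(-2)^k − 2·2^k for all k ≥ 1.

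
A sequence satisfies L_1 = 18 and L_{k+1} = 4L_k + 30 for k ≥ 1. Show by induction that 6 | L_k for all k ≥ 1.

Base case: L_1 = 18 = 6·3, so 6 | L_1.
Assume 6 | L_m, so L_m = 6t for some integer t.
Then L_{m+1} = 4L_m + 30 = 4·(6t) + 30 = 6(4t + 5), so 6 | L_{m+1}.
Hence 6 | L_k for every k ≥ 1, by induction.

6 | L_k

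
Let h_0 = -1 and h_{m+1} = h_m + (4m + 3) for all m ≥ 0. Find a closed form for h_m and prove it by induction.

Claim: h_m = 2m^2 + m − 1.

Base case: h_0 = -1, and 2·0^2 + 0 − 1 = -1.
Assume h_j = 2j^2 + j − 1.
Then h_{j+1} = h_j + (4j + 3) = (2j^2 + j − 1) + (4j + 3) = 2j^2 + 5j + 2,
and 2·(j+1)^2 + (j+1) − 1 = 2j^2 + 5j + 2.
Hence h_m = 2m^2 + m − 1 for every m ≥ 0, by induction.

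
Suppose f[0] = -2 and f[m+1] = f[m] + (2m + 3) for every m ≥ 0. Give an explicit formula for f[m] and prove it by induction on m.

Claim: f[m] = m^2 + 2m − 2.

Base case: f[0] = -2, and 0^2 + 2·0 − 2 = -2.
Assume f[k] = k^2 + 2k − 2.
Then f[k+1] = f[k] + (2k + 3) = (k^2 + 2k − 2) + (2k + 3) = k^2 + 4k + 1,
and (k+1)^2 + 2·(k+1) − 2 = k^2 + 4k + 1.
This completes the inductive step, so f[m] = m^2 + 2m − 2 for all m ≥ 0.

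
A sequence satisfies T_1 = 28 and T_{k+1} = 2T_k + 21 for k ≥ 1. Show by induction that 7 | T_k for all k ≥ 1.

Base case: T_1 = 28 = 7·4, so 7 | T_1.
Assume 7 | T_j, so T_j = 7t for some integer t.
Then T_{j+1} = 2T_j + 21 = 2·(7t) + 21 = 7(2t + 3), so 7 | T_{j+1}.
This completes the inductive step, so 7 | T_k for all k ≥ 1.

7 | T_k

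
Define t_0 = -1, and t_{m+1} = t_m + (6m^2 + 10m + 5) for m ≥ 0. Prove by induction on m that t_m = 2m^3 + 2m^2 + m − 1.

Base case: t_0 = -1, and 2·0^3 + 2·0^2 + 0 − 1 = -1.
Assume t_j = 2j^3 + 2j^2 + j − 1.
Then t_{j+1} = t_j + (6j^2 + 10j + 5) = (2j^3 + 2j^2 + j − 1) + (6j^2 + 10j + 5) = 2j^3 + 8j^2 + 11j + 4,
and 2·(j+1)^3 + 2·(j+1)^2 + (j+1) − 1 = 2j^3 + 8j^2 + 11j + 4.
This completes the inductive step, so t_m = 2m^3 + 2m^2 + m − 1 for all m ≥ 0.

t_m = 2m^3 + 2m^2 + m − 1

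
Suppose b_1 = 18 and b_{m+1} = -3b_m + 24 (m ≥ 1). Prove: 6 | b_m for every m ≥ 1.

Base case: b_1 = 18 = 6·3, so 6 | b_1.
Assume 6 | b_j, so b_j = 6t for some integer t.
Then b_{j+1} = -3b_j + 24 = -3·(6t) + 24 = 6(-3t + 4), so 6 | b_{j+1}.
By induction, 6 | b_m for all m ≥ 1.

6 | b_m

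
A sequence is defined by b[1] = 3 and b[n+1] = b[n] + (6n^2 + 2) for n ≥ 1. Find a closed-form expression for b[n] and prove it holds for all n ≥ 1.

Claim: b[n] = 2n^3 − 3n^2 + 3n + 1.

Base case: b[1] = 3, and 2·1^3 − 3·1^2 + 3·1 + 1 = 3.
Assume b[r] = 2r^3 − 3r^2 + 3r + 1.
Then b[r+1] = b[r] + (6r^2 + 2) = (2r^3 − 3r^2 + 3r + 1) + (6r^2 + 2) = 2r^3 + 3r^2 + 3r + 3,
and 2·(r+1)^3 − 3·(r+1)^2 + 3·(r+1) + 1 = 2r^3 + 3r^2 + 3r + 3.
By induction, b[n] = 2n^3 − 3n^2 + 3n + 1 for all n ≥ 1.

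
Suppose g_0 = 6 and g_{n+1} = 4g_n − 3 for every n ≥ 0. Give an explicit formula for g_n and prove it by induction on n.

Claim: g_n = 5·4^n + 1.

Base case: g_0 = 6, and 5·4^0 + 1 = 5 + 1 = 6.
Assume g_k = 5·4^k + 1 for some k ≥ 0.
Then g_{k+1} = 4g_k − 3 = 4·(5·4^k + 1) − 3 = 20·4^k + 4 − 3 = 5·4^{k+1} + 1.
Hence g_n = 5·4^n + 1 for every n ≥ 0, by induction.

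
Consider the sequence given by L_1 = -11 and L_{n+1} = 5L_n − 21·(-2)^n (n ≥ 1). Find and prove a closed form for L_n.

Claim: L_n = -5^n + 3·(-2)^n.

Base case: L_1 = -11, and -5^1 + 3·(-2)^1 = -5 − 6 = -11.
Assume L_k = -5^k + 3·(-2)^k for some k ≥ 1.
Then L_{k+1} = 5L_k − 21·(-2)^k = 5·(-5^k + 3·(-2)^k) − 21·(-2)^k = -5^{k+1} + 15·(-2)^k − 21·(-2)^k = -5^{k+1} − 6·(-2)^k = -5^{k+1} + 3·(-2)^{k+1}.
So the formula holds for k+1, and by induction L_n = -5^n + 3·(-2)^n for all n ≥ 1.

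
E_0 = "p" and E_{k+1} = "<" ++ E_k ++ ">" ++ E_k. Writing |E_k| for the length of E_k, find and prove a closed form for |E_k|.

Claim: |E_k| = 3·2^k − 2.

Base case: |E_0| = 1, and 3·2^0 − 2 = 1.
Assume |E_j| = 3·2^j − 2.
Then |E_{j+1}| = 1 + |E_j| + 1 + |E_j| = 2|E_j| + 2 = 2(3·2^j − 2) + 2 = 3·2^{j+1} − 4 + 2 = 3·2^{j+1} − 2.
By induction, |E_k| = 3·2^k − 2 for all k ≥ 0.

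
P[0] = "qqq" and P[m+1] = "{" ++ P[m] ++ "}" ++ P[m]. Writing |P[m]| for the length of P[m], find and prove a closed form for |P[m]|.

Claim: |P[m]| = 5·2^m − 2.

Base case: |P[0]| = 3, and 5·2^0 − 2 = 3.
Assume |P[j]| = 5·2^j − 2.
Then |P[j+1]| = 1 + |P[j]| + 1 + |P[j]| = 2|P[j]| + 2 = 2(5·2^j − 2) + 2 = 5·2^{j+1} − 4 + 2 = 5·2^{j+1} − 2.
By induction, |P[m]| = 5·2^m − 2 for all m ≥ 0.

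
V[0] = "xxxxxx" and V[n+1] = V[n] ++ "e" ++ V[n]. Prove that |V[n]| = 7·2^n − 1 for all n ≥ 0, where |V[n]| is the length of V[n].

Base case: |V[0]| = 6, and 7·2^0 − 1 = 6.
Assume |V[j]| = 7·2^j − 1.
Then |V[j+1]| = |V[j]| + 1 + |V[j]| = 2|V[j]| + 1 = 2(7·2^j − 1) + 1 = 7·2^{j+1} − 2 + 1 = 7·2^{j+1} − 1.
So the formula holds for j+1, and by induction |V[n]| = 7·2^n − 1 for all n ≥ 0.

|V[n]| = 7·2^n − 1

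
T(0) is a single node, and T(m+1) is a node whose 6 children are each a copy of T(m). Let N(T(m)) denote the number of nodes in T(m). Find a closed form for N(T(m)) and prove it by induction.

Claim: N(T(m)) = (6^{m+1} − 1)/5.

Base case: N(T(0)) = 1, and (6^{0+1} − 1)/5 = 1.
Assume N(T(r)) = (6^{r+1} − 1)/5.
Then N(T(r+1)) = 1 + 6N(T(r)) = 1 + 6·(6^{r+1} − 1)/5 = 1 + (6^{r+2} − 6)/5 = (5 + 6^{r+2} − 6)/5 = (6^{r+2} − 1)/5.
This completes the inductive step, so N(T(m)) = (6^{m+1} − 1)/5 for all m ≥ 0.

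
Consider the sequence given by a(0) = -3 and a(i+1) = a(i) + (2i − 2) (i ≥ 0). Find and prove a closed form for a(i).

Claim: a(i) = i^2 − 3i − 3.

Base case: a(0) = -3, and 0^2 − 3·0 − 3 = -3.
Assume a(j) = j^2 − 3j − 3.
Then a(j+1) = a(j) + (2j − 2) = (j^2 − 3j − 3) + (2j − 2) = j^2 − j − 5,
and (j+1)^2 − 3·(j+1) − 3 = j^2 − j − 5.
Hence a(i) = i^2 − 3i − 3 for every i ≥ 0, by induction.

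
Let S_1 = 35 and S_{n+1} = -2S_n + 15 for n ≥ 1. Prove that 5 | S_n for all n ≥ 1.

Base case: S_1 = 35 = 5·7, so 5 | S_1.
Assume 5 | S_m, so S_m = 5t for some integer t.
Then S_{m+1} = -2S_m + 15 = -2·(5t) + 15 = 5(-2t + 3), so 5 | S_{m+1}.
Hence 5 | S_n for every n ≥ 1, by induction.

5 | S_n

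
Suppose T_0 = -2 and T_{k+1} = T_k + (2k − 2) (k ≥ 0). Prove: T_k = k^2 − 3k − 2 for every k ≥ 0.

Base case: T_0 = -2, and 0^2 − 3·0 − 2 = -2.
Assume T_m = m^2 − 3m − 2.
Then T_{m+1} = T_m + (2m − 2) = (m^2 − 3m − 2) + (2m − 2) = m^2 − m − 4,
and (m+1)^2 − 3·(m+1) − 2 = m^2 − m − 4.
By induction, T_k = k^2 − 3k − 2 for all k ≥ 0.

T_k = k^2 − 3k − 2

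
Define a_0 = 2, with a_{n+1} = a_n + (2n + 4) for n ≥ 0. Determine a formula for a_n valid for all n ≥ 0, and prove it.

Claim: a_n = n^2 + 3n + 2.

Base case: a_0 = 2, and 0^2 + 3·0 + 2 = 2.
Assume a_r = r^2 + 3r + 2.
Then a_{r+1} = a_r + (2r + 4) = (r^2 + 3r + 2) + (2r + 4) = r^2 + 5r + 6,
and (r+1)^2 + 3·(r+1) + 2 = r^2 + 5r + 6.
This completes the inductive step, so a_n = n^2 + 3n + 2 for all n ≥ 0.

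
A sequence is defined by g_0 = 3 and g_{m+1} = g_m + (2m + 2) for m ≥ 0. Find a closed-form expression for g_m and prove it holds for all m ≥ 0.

Claim: g_m = m^2 + m + 3.

Base case: g_0 = 3, and 0^2 + 0 + 3 = 3.
Assume g_r = r^2 + r + 3.
Then g_{r+1} = g_r + (2r + 2) = (r^2 + r + 3) + (2r + 2) = r^2 + 3r + 5,
and (r+1)^2 + (r+1) + 3 = r^2 + 3r + 5.
By induction, g_m = m^2 + m + 3 for all m ≥ 0.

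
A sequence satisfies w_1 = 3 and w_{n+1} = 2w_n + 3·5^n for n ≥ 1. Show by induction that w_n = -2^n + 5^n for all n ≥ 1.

Base case: w_1 = 3, and -2^1 + 5^1 = -2 + 5 = 3.
Assume w_m = -2^m + 5^m for some m ≥ 1.
Then w_{m+1} = 2w_m + 3·5^m = 2·(-2^m + 5^m) + 3·5^m = -2^{m+1} + 2·5^m + 3·5^m = -2^{m+1} + 5·5^m = -2^{m+1} + 5^{m+1}.
This completes the inductive step, so w_n = -2^n + 5^n for all n ≥ 1.

w_n = -2^n + 5^n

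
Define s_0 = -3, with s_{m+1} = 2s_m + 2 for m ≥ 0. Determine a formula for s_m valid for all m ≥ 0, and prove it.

Claim: s_m = -2^m − 2.

Base case: s_0 = -3, and -2^0 − 2 = -1 − 2 = -3.
Assume s_r = -2^r − 2 for some r ≥ 0.
Then s_{r+1} = 2s_r + 2 = 2·(-2^r − 2) + 2 = -2^{r+1} − 4 + 2 = -2^{r+1} − 2.
Hence s_m = -2^m − 2 for every m ≥ 0, by induction.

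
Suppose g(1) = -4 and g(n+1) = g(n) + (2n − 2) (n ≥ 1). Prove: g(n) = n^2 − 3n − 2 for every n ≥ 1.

Base case: g(1) = -4, and 1^2 − 3·1 − 2 = -4.
Assume g(r) = r^2 − 3r − 2.
Then g(r+1) = g(r) + (2r − 2) = (r^2 − 3r − 2) + (2r − 2) = r^2 − r − 4,
and (r+1)^2 − 3·(r+1) − 2 = r^2 − r − 4.
Hence g(n) = n^2 − 3n − 2 for every n ≥ 1, by induction.

g(n) = n^2 − 3n − 2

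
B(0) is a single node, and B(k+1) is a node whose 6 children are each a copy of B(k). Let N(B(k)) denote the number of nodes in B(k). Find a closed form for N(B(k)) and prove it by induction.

Claim: N(B(k)) = (6^{k+1} − 1)/5.

Base case: N(B(0)) = 1, and (6^{0+1} − 1)/5 = 1.
Assume N(B(j)) = (6^{j+1} − 1)/5.
Then N(B(j+1)) = 1 + 6N(B(j)) = 1 + 6·(6^{j+1} − 1)/5 = 1 + (6^{j+2} − 6)/5 = (5 + 6^{j+2} − 6)/5 = (6^{j+2} − 1)/5.
So the formula holds for j+1, and by induction N(B(k)) = (6^{k+1} − 1)/5 for all k ≥ 0.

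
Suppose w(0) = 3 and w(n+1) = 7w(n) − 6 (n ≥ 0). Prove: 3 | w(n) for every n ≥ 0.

Base case: w(0) = 3 = 3·1, so 3 | w(0).
Assume 3 | w(m), so w(m) = 3t for some integer t.
Then w(m+1) = 7w(m) − 6 = 7·(3t) − 6 = 3(7t − 2), so 3 | w(m+1).
This completes the inductive step, so 3 | w(n) for all n ≥ 0.

3 | w(n)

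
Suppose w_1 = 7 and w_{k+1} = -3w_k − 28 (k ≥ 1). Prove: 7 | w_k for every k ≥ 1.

Base case: w_1 = 7 = 7·1, so 7 | w_1.
Assume 7 | w_j, so w_j = 7t for some integer t.
Then w_{j+1} = -3w_j − 28 = -3·(7t) − 28 = 7(-3t − 4), so 7 | w_{j+1}.
By induction, 7 | w_k for all k ≥ 1.

7 | w_k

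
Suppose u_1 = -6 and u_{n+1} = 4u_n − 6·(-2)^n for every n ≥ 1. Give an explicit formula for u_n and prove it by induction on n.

Claim: u_n = -4^n + (-2)^n.

Base case: u_1 = -6, and -4^1 + (-2)^1 = -4 − 2 = -6.
Assume u_m = -4^m + (-2)^m for some m ≥ 1.
Then u_{m+1} = 4u_m − 6·(-2)^m = 4·(-4^m + (-2)^m) − 6·(-2)^m = -4^{m+1} + 4·(-2)^m − 6·(-2)^m = -4^{m+1} − 2·(-2)^m = -4^{m+1} + (-2)^{m+1}.
Hence u_n = -4^n + (-2)^n for every n ≥ 1, by induction.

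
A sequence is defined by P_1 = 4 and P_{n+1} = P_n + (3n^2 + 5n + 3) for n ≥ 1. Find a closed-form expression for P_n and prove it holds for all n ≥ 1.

Claim: P_n = n^3 + n^2 + n + 1.

Base case: P_1 = 4, and 1^3 + 1^2 + 1 + 1 = 4.
Assume P_m = m^3 + m^2 + m + 1.
Then P_{m+1} = P_m + (3m^2 + 5m + 3) = (m^3 + m^2 + m + 1) + (3m^2 + 5m + 3) = m^3 + 4m^2 + 6m + 4,
and (m+1)^3 + (m+1)^2 + (m+1) + 1 = m^3 + 4m^2 + 6m + 4.
By induction, P_n = n^3 + n^2 + n + 1 for all n ≥ 1.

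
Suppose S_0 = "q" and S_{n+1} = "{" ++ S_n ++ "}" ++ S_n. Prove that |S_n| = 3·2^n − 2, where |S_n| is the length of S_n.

Base case: |S_0| = 1, and 3·2^0 − 2 = 1.
Assume |S_j| = 3·2^j − 2.
Then |S_{j+1}| = 1 + |S_j| + 1 + |S_j| = 2|S_j| + 2 = 2(3·2^j − 2) + 2 = 3·2^{j+1} − 4 + 2 = 3·2^{j+1} − 2.
So the formula holds for j+1, and by induction |S_n| = 3·2^n − 2 for all n ≥ 0.

|S_n| = 3·2^n − 2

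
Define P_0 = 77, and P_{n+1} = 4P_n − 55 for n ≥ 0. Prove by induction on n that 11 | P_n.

Base case: P_0 = 77 = 11·7, so 11 | P_0.
Assume 11 | P_m, so P_m = 11t for some integer t.
Then P_{m+1} = 4P_m − 55 = 4·(11t) − 55 = 11(4t − 5), so 11 | P_{m+1}.
This completes the inductive step, so 11 | P_n for all n ≥ 0.

11 | P_n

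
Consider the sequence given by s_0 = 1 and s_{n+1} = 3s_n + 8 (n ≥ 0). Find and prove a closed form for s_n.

Claim: s_n = 5·3^n − 4.

Base case: s_0 = 1, and 5·3^0 − 4 = 5 − 4 = 1.
Assume s_m = 5·3^m − 4 for some m ≥ 0.
Then s_{m+1} = 3s_m + 8 = 3·(5·3^m − 4) + 8 = 15·3^m − 12 + 8 = 5·3^{m+1} − 4.
Hence s_n = 5·3^n − 4 for every n ≥ 0, by induction.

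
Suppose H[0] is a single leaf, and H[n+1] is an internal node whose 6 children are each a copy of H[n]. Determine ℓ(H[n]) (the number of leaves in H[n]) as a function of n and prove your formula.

Claim: ℓ(H[n]) = 6^n.

Base case: ℓ(H[0]) = 1, and 6^0 = 1.
Assume ℓ(H[k]) = 6^k.
Then ℓ(H[k+1]) = 6·ℓ(H[k]) = 6·6^k = 6^{k+1}.
By induction, ℓ(H[n]) = 6^n for all n ≥ 0.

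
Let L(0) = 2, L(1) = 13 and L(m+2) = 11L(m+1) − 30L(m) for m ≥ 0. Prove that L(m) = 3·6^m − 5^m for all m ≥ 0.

Base cases: L(0) = 2 and 3·6^0 − 5^0 = 2; L(1) = 13 and 3·6^1 − 5^1 = 13.
Assume L(j) = 3·6^j − 5^j for all 0 ≤ j ≤ k, where k ≥ 1.
Then L(k+1) = 11L(k) − 30L(k−1) = 11·(3·6^k − 5^k) − 30·(3·6^{k−1} − 5^{k−1}) = 3·(11·6 − 30)6^{k−1} − (11·5 − 30)5^{k−1} = 108·6^{k−1} − 25·5^{k−1} = 3·6^{k+1} − 5^{k+1}.
By strong induction, L(m) = 3·6^m − 5^m for all m ≥ 0.

L(m) = 3·6^m − 5^m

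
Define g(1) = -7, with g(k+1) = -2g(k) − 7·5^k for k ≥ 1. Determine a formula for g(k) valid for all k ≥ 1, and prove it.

Claim: g(k) = (-2)^k − 5^k.

Base case: g(1) = -7, and (-2)^1 − 5^1 = -2 − 5 = -7.
Assume g(m) = (-2)^m − 5^m for some m ≥ 1.
Then g(m+1) = -2g(m) − 7·5^m = -2·((-2)^m − 5^m) − 7·5^m = (-2)^{m+1} + 2·5^m − 7·5^m = (-2)^{m+1} − 5·5^m = (-2)^{m+1} − 5^{m+1}.
So the formula holds for m+1, and by induction g(k) = (-2)^k − 5^k for all k ≥ 1.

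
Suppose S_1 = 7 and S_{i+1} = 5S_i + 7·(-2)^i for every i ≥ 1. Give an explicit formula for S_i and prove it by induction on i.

Claim: S_i = 5^i − (-2)^i.

Base case: S_1 = 7, and 5^1 − (-2)^1 = 5 + 2 = 7.
Assume S_m = 5^m − (-2)^m for some m ≥ 1.
Then S_{m+1} = 5S_m + 7·(-2)^m = 5·(5^m − (-2)^m) + 7·(-2)^m = 5^{m+1} − 5·(-2)^m + 7·(-2)^m = 5^{m+1} + 2·(-2)^m = 5^{m+1} − (-2)^{m+1}.
So the formula holds for m+1, and by induction S_i = 5^i − (-2)^i for all i ≥ 1.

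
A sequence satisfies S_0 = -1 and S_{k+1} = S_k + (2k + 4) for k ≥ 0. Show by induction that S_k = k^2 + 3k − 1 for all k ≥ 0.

Base case: S_0 = -1, and 0^2 + 3·0 − 1 = -1.
Assume S_m = m^2 + 3m − 1.
Then S_{m+1} = S_m + (2m + 4) = (m^2 + 3m − 1) + (2m + 4) = m^2 + 5m + 3,
and (m+1)^2 + 3·(m+1) − 1 = m^2 + 5m + 3.
By induction, S_k = k^2 + 3k − 1 for all k ≥ 0.

S_k = k^2 + 3k − 1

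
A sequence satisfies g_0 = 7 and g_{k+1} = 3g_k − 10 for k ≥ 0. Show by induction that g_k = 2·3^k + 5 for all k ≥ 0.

Base case: g_0 = 7, and 2·3^0 + 5 = 2 + 5 = 7.
Assume g_j = 2·3^j + 5 for some j ≥ 0.
Then g_{j+1} = 3g_j − 10 = 3·(2·3^j + 5) − 10 = 6·3^j + 15 − 10 = 2·3^{j+1} + 5.
By induction, g_k = 2·3^k + 5 for all k ≥ 0.

g_k = 2·3^k + 5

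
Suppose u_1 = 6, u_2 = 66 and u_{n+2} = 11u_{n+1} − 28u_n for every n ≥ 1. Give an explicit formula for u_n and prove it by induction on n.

Claim: u_n = 2·7^n − 2·4^n.

Base cases: u_1 = 6 and 2·7^1 − 2·4^1 = 6; u_2 = 66 and 2·7^2 − 2·4^2 = 66.
Assume u_i = 2·7^i − 2·4^i for all 1 ≤ i ≤ j, where j ≥ 2.
Then u_{j+1} = 11u_j − 28u_{j−1} = 11·(2·7^j − 2·4^j) − 28·(2·7^{j−1} − 2·4^{j−1}) = 2·(11·7 − 28)7^{j−1} − 2·(11·4 − 28)4^{j−1} = 98·7^{j−1} − 32·4^{j−1} = 2·7^{j+1} − 2·4^{j+1}.
So the formula holds for j+1, and by strong induction u_n = 2·7^n − 2·4^n for all n ≥ 1.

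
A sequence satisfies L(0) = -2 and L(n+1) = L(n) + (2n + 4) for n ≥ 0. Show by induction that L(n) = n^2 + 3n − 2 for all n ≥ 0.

Base case: L(0) = -2, and 0^2 + 3·0 − 2 = -2.
Assume L(r) = r^2 + 3r − 2.
Then L(r+1) = L(r) + (2r + 4) = (r^2 + 3r − 2) + (2r + 4) = r^2 + 5r + 2,
and (r+1)^2 + 3·(r+1) − 2 = r^2 + 5r + 2.
Hence L(n) = n^2 + 3n − 2 for every n ≥ 0, by induction.

L(n) = n^2 + 3n − 2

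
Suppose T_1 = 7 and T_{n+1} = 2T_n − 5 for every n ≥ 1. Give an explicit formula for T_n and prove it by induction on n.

Claim: T_n = 2^n + 5.

Base case: T_1 = 7, and 2^1 + 5 = 2 + 5 = 7.
Assume T_j = 2^j + 5 for some j ≥ 1.
Then T_{j+1} = 2T_j − 5 = 2·(2^j + 5) − 5 = 2^{j+1} + 10 − 5 = 2^{j+1} + 5.
Hence T_n = 2^n + 5 for every n ≥ 1, by induction.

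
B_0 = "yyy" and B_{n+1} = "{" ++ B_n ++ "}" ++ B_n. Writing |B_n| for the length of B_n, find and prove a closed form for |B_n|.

Claim: |B_n| = 5·2^n − 2.

Base case: |B_0| = 3, and 5·2^0 − 2 = 3.
Assume |B_j| = 5·2^j − 2.
Then |B_{j+1}| = 1 + |B_j| + 1 + |B_j| = 2|B_j| + 2 = 2(5·2^j − 2) + 2 = 5·2^{j+1} − 4 + 2 = 5·2^{j+1} − 2.
Hence |B_n| = 5·2^n − 2 for every n ≥ 0, by induction.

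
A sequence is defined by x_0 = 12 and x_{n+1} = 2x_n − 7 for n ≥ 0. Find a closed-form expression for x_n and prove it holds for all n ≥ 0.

Claim: x_n = 5·2^n + 7.

Base case: x_0 = 12, and 5·2^0 + 7 = 5 + 7 = 12.
Assume x_r = 5·2^r + 7 for some r ≥ 0.
Then x_{r+1} = 2x_r − 7 = 2·(5·2^r + 7) − 7 = 10·2^r + 14 − 7 = 5·2^{r+1} + 7.
So the formula holds for r+1, and by induction x_n = 5·2^n + 7 for all n ≥ 0.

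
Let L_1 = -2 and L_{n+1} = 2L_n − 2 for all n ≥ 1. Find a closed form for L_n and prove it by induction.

Claim: L_n = -2^{n+1} + 2.

Base case: L_1 = -2, and -2^{1+1} + 2 = -4 + 2 = -2.
Assume L_j = -2^{j+1} + 2 for some j ≥ 1.
Then L_{j+1} = 2L_j − 2 = 2·(-2^{j+1} + 2) − 2 = -2^{j+2} + 4 − 2 = -2^{j+2} + 2.
Hence L_n = -2^{n+1} + 2 for every n ≥ 1, by induction.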